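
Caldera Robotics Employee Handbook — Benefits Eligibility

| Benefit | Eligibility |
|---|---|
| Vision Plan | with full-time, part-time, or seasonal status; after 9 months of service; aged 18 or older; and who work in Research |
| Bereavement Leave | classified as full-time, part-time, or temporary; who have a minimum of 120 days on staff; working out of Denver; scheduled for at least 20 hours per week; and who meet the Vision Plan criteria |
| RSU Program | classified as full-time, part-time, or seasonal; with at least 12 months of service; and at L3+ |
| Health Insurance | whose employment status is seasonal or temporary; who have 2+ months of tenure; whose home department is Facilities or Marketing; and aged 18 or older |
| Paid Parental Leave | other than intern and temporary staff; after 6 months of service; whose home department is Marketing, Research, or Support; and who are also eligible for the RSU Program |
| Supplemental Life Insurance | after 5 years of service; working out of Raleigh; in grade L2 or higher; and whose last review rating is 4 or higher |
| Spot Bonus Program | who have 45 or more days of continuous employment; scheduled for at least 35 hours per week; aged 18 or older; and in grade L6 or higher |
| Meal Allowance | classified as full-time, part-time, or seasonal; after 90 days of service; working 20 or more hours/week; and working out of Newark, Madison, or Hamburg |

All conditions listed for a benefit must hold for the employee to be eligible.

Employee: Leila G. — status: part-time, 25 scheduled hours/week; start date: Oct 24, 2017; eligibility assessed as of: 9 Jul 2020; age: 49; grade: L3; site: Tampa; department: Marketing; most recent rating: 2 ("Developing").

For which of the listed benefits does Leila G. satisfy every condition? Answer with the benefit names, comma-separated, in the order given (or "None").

RSU Program, Paid Parental Leave

Service from Oct 24, 2017 to 9 Jul 2020: 989 days.
Vision Plan — status part-time ✓; service 989 days ≥ 9 months (≈270 days) ✓; age 49 ≥ 18 ✓; dept Marketing ✗ → not eligible.
Bereavement Leave — status part-time ✓; service 989 days ≥ 120 days ✓; site Tampa ✗ (not Denver) → not eligible.
RSU Program — status part-time ✓; service 989 days ≥ 12 months (≈360 days) ✓; grade L3 ≥ L3 ✓ → eligible.
Health Insurance — status part-time ✗ (requires seasonal or temporary) → not eligible.
Paid Parental Leave — status part-time ✓ (not excluded); service 989 days ≥ 6 months (≈180 days) ✓; dept Marketing ✓; eligible for RSU Program ✓ → eligible.
Supplemental Life Insurance — service 989 days < 5 years (≈1825 days) ✗ → not eligible.
Spot Bonus Program — service 989 days ≥ 45 days ✓; 25 hrs/wk < 35 ✗ → not eligible.
Meal Allowance — status part-time ✓; service 989 days ≥ 90 days ✓; 25 hrs/wk ≥ 20 ✓; site Tampa ✗ (not Newark, Madison, or Hamburg) → not eligible.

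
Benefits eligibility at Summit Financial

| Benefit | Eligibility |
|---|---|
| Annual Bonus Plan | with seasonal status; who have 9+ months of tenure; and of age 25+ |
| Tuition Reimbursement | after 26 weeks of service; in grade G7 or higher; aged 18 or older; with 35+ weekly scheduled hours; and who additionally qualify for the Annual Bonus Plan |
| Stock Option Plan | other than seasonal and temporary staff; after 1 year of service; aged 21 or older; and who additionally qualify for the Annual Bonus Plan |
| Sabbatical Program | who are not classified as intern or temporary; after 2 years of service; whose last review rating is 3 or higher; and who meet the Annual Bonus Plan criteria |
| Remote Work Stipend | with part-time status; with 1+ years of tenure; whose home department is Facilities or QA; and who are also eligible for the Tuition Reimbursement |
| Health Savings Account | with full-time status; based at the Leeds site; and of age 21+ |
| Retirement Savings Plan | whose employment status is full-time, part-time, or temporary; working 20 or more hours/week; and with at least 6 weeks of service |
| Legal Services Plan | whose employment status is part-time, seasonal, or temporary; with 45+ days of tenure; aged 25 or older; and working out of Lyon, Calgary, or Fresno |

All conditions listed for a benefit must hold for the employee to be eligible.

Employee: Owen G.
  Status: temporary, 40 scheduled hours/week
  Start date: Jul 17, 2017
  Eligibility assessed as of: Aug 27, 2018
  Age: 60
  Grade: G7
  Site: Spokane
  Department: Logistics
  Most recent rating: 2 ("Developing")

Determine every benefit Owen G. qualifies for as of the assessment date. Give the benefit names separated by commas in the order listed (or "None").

Service from Jul 17, 2017 to Aug 27, 2018: 406 days.
Annual Bonus Plan — status temporary ✗ (requires seasonal) → not eligible.
Tuition Reimbursement — service 406 days ≥ 26 weeks (≈182 days) ✓; grade G7 ≥ G7 ✓; age 60 ≥ 18 ✓; 40 hrs/wk ≥ 35 ✓; not eligible for Annual Bonus Plan ✗ → not eligible.
Stock Option Plan — status temporary ✗ (excluded) → not eligible.
Sabbatical Program — status temporary ✗ (excluded) → not eligible.
Remote Work Stipend — status temporary ✗ (requires part-time) → not eligible.
Health Savings Account — status temporary ✗ (requires full-time) → not eligible.
Retirement Savings Plan — status temporary ✓; 40 hrs/wk ≥ 20 ✓; service 406 days ≥ 6 weeks (≈42 days) ✓ → eligible.
Legal Services Plan — status temporary ✓; service 406 days ≥ 45 days ✓; age 60 ≥ 25 ✓; site Spokane ✗ (not Lyon, Calgary, or Fresno) → not eligible.

Retirement Savings Plan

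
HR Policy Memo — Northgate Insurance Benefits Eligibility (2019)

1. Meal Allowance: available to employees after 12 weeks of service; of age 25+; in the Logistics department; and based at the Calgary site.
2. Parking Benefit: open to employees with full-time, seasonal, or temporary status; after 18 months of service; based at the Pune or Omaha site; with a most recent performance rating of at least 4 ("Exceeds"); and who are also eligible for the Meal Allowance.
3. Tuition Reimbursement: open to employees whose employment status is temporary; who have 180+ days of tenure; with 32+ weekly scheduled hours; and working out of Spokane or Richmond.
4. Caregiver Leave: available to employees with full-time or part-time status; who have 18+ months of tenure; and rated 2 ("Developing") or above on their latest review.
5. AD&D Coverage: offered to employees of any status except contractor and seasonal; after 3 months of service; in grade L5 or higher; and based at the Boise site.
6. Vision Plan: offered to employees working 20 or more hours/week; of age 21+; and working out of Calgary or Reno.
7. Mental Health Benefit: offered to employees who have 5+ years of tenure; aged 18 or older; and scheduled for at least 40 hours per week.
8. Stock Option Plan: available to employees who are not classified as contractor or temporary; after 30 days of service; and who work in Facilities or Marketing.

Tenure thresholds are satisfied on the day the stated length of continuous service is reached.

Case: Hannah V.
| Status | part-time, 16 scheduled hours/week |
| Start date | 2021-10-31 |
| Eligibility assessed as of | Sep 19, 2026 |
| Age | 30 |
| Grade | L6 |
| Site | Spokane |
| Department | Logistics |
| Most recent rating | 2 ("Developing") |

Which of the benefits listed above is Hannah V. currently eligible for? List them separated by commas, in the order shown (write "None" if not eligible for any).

Service from 2021-10-31 to Sep 19, 2026: 1784 days.
Meal Allowance — service 1784 days ≥ 12 weeks (≈84 days) ✓; age 30 ≥ 25 ✓; dept Logistics ✓; site Spokane ✗ (not Calgary) → not eligible.
Parking Benefit — status part-time ✗ (requires full-time, seasonal, or temporary) → not eligible.
Tuition Reimbursement — status part-time ✗ (requires temporary) → not eligible.
Caregiver Leave — status part-time ✓; service 1784 days ≥ 18 months (≈540 days) ✓; rating 2 ≥ 2 ✓ → eligible.
AD&D Coverage — status part-time ✓ (not excluded); service 1784 days ≥ 3 months (≈90 days) ✓; grade L6 ≥ L5 ✓; site Spokane ✗ (not Boise) → not eligible.
Vision Plan — 16 hrs/wk < 20 ✗ → not eligible.
Mental Health Benefit — service 1784 days < 5 years (≈1825 days) ✗ → not eligible.
Stock Option Plan — status part-time ✓ (not excluded); service 1784 days ≥ 30 days ✓; dept Logistics ✗ → not eligible.

Caregiver Leave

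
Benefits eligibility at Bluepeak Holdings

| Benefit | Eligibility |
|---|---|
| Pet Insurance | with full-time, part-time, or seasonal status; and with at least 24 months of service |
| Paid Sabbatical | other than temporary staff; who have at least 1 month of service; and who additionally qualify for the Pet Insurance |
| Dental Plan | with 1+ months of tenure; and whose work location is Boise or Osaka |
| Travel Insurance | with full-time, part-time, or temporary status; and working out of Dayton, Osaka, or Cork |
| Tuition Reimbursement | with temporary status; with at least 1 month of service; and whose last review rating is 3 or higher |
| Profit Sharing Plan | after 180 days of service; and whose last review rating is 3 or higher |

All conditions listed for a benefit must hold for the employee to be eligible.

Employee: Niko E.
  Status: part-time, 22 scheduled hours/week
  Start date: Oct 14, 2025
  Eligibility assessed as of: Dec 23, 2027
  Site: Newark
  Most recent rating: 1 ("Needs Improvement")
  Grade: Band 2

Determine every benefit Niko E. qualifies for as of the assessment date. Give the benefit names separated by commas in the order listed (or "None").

Service from Oct 14, 2025 to Dec 23, 2027: 800 days.
Pet Insurance — status part-time ✓; service 800 days ≥ 24 months (≈720 days) ✓ → eligible.
Paid Sabbatical — status part-time ✓ (not excluded); service 800 days ≥ 1 month (≈30 days) ✓; eligible for Pet Insurance ✓ → eligible.
Dental Plan — service 800 days ≥ 1 month (≈30 days) ✓; site Newark ✗ (not Boise or Osaka) → not eligible.
Travel Insurance — status part-time ✓; site Newark ✗ (not Dayton, Osaka, or Cork) → not eligible.
Tuition Reimbursement — status part-time ✗ (requires temporary) → not eligible.
Profit Sharing Plan — service 800 days ≥ 180 days ✓; rating 1 < 3 ✗ → not eligible.

Pet Insurance, Paid Sabbatical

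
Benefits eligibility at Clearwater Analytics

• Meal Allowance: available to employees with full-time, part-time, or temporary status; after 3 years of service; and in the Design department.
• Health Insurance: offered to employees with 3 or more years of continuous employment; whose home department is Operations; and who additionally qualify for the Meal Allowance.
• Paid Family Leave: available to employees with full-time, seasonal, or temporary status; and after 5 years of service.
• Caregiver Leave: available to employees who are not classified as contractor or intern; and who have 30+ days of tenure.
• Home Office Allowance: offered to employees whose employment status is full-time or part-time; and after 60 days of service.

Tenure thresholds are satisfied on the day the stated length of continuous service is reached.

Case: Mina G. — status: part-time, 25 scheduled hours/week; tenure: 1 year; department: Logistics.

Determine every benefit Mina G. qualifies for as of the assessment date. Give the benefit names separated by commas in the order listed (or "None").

Caregiver Leave, Home Office Allowance

Meal Allowance — status part-time ✓; service 1 year < 3 years ✗ → not eligible.
Health Insurance — service 1 year < 3 years ✗ → not eligible.
Paid Family Leave — status part-time ✗ (requires full-time, seasonal, or temporary) → not eligible.
Caregiver Leave — status part-time ✓ (not excluded); service 1 year ≥ 30 days ✓ → eligible.
Home Office Allowance — status part-time ✓; service 1 year ≥ 60 days ✓ → eligible.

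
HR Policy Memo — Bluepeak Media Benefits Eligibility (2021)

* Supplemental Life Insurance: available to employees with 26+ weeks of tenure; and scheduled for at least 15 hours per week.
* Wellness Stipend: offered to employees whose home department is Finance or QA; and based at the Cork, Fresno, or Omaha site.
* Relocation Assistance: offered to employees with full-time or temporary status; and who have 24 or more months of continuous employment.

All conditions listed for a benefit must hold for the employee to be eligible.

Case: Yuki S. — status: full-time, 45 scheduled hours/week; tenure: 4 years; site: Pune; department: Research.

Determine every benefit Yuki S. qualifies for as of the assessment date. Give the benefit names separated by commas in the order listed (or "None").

Supplemental Life Insurance, Relocation Assistance

Supplemental Life Insurance — service 4 years ≥ 26 weeks (≈182 days) ✓; 45 hrs/wk ≥ 15 ✓ → eligible.
Wellness Stipend — dept Research ✗ → not eligible.
Relocation Assistance — status full-time ✓; service 4 years ≥ 24 months (≈720 days) ✓ → eligible.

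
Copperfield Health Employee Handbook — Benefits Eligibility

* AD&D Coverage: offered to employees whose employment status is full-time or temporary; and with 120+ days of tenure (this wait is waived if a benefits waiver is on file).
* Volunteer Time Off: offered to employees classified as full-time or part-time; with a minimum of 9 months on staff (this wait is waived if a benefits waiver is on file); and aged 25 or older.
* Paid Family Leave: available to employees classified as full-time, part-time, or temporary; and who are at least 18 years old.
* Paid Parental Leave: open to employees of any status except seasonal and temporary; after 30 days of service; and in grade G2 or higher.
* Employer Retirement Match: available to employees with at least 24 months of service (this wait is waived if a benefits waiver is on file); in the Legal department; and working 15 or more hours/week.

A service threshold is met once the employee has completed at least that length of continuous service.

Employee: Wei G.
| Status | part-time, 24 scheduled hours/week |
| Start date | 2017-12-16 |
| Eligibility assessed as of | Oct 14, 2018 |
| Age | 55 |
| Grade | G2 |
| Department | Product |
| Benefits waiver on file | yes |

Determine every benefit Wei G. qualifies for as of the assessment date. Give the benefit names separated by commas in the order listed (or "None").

Service from 2017-12-16 to Oct 14, 2018: 302 days.
AD&D Coverage — status part-time ✗ (requires full-time or temporary) → not eligible.
Volunteer Time Off — status part-time ✓; benefits waiver on file ✓; age 55 ≥ 25 ✓ → eligible.
Paid Family Leave — status part-time ✓; age 55 ≥ 18 ✓ → eligible.
Paid Parental Leave — status part-time ✓ (not excluded); service 302 days ≥ 30 days ✓; grade G2 ≥ G2 ✓ → eligible.
Employer Retirement Match — benefits waiver on file ✓; dept Product ✗ → not eligible.

Volunteer Time Off, Paid Family Leave, Paid Parental Leave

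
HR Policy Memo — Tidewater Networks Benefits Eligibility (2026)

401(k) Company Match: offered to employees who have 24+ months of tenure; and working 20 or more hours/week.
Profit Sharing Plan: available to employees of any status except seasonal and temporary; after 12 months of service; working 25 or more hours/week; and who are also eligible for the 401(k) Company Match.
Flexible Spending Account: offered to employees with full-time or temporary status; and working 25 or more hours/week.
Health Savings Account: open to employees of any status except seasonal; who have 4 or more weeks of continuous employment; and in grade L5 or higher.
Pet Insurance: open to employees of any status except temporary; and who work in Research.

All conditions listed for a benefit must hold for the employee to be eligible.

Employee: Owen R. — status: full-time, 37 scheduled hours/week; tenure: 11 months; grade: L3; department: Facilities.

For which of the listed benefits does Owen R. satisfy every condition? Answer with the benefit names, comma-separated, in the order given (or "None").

Flexible Spending Account

401(k) Company Match — service 11 months < 24 months ✗ → not eligible.
Profit Sharing Plan — status full-time ✓ (not excluded); service 11 months < 12 months ✗ → not eligible.
Flexible Spending Account — status full-time ✓; 37 hrs/wk ≥ 25 ✓ → eligible.
Health Savings Account — status full-time ✓ (not excluded); service 11 months ≥ 4 weeks (≈28 days) ✓; grade L3 < L5 ✗ → not eligible.
Pet Insurance — status full-time ✓ (not excluded); dept Facilities ✗ → not eligible.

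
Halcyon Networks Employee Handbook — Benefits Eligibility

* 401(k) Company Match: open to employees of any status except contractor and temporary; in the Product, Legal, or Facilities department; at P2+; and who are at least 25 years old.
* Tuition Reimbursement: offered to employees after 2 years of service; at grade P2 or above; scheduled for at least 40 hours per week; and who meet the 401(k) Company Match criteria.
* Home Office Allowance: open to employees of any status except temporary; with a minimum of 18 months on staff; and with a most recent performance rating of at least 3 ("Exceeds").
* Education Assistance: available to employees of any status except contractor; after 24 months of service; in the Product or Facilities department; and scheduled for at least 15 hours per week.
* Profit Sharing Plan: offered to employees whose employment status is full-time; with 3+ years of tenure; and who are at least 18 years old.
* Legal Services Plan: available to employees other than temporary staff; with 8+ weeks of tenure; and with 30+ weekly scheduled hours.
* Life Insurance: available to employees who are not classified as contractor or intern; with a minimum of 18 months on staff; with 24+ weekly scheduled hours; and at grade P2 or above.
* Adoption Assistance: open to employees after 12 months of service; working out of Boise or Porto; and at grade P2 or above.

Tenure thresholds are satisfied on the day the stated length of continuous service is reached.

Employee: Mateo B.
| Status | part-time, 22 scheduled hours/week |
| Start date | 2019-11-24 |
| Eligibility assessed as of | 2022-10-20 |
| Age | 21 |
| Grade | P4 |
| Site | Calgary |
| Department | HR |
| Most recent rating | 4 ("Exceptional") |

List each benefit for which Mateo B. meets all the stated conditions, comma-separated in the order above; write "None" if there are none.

Service from 2019-11-24 to 2022-10-20: 1061 days.
401(k) Company Match — status part-time ✓ (not excluded); dept HR ✗ → not eligible.
Tuition Reimbursement — service 1061 days ≥ 2 years (≈730 days) ✓; grade P4 ≥ P2 ✓; 22 hrs/wk < 40 ✗ → not eligible.
Home Office Allowance — status part-time ✓ (not excluded); service 1061 days ≥ 18 months (≈540 days) ✓; rating 4 ≥ 3 ✓ → eligible.
Education Assistance — status part-time ✓ (not excluded); service 1061 days ≥ 24 months (≈720 days) ✓; dept HR ✗ → not eligible.
Profit Sharing Plan — status part-time ✗ (requires full-time) → not eligible.
Legal Services Plan — status part-time ✓ (not excluded); service 1061 days ≥ 8 weeks (≈56 days) ✓; 22 hrs/wk < 30 ✗ → not eligible.
Life Insurance — status part-time ✓ (not excluded); service 1061 days ≥ 18 months (≈540 days) ✓; 22 hrs/wk < 24 ✗ → not eligible.
Adoption Assistance — service 1061 days ≥ 12 months (≈360 days) ✓; site Calgary ✗ (not Boise or Porto) → not eligible.

Home Office Allowance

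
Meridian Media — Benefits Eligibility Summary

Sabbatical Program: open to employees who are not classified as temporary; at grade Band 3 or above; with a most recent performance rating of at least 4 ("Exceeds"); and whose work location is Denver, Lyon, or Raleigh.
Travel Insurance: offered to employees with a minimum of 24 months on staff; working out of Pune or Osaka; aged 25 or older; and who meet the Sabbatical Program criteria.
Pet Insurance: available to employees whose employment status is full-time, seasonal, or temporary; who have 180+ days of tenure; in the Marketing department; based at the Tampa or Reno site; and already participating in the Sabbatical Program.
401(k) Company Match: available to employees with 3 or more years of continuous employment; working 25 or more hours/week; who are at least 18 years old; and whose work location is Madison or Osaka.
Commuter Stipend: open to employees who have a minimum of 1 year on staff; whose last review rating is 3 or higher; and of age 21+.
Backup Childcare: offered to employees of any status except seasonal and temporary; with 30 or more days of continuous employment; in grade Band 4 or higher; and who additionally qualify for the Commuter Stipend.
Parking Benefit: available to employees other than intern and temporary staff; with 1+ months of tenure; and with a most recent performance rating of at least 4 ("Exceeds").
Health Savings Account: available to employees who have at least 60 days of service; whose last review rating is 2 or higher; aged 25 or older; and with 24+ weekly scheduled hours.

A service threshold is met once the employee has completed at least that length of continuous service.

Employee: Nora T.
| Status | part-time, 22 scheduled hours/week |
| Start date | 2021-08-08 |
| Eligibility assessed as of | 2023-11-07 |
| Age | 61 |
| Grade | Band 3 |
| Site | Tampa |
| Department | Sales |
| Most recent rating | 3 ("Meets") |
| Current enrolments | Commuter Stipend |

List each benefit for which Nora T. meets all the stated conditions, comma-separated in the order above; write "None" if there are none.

Commuter Stipend

Service from 2021-08-08 to 2023-11-07: 821 days.
Sabbatical Program — status part-time ✓ (not excluded); grade Band 3 ≥ Band 3 ✓; rating 3 < 4 ✗ → not eligible.
Travel Insurance — service 821 days ≥ 24 months (≈720 days) ✓; site Tampa ✗ (not Pune or Osaka) → not eligible.
Pet Insurance — status part-time ✗ (requires full-time, seasonal, or temporary) → not eligible.
401(k) Company Match — service 821 days < 3 years (≈1095 days) ✗ → not eligible.
Commuter Stipend — service 821 days ≥ 1 year (≈365 days) ✓; rating 3 ≥ 3 ✓; age 61 ≥ 21 ✓ → eligible.
Backup Childcare — status part-time ✓ (not excluded); service 821 days ≥ 30 days ✓; grade Band 3 < Band 4 ✗ → not eligible.
Parking Benefit — status part-time ✓ (not excluded); service 821 days ≥ 1 month (≈30 days) ✓; rating 3 < 4 ✗ → not eligible.
Health Savings Account — service 821 days ≥ 60 days ✓; rating 3 ≥ 2 ✓; age 61 ≥ 25 ✓; 22 hrs/wk < 24 ✗ → not eligible.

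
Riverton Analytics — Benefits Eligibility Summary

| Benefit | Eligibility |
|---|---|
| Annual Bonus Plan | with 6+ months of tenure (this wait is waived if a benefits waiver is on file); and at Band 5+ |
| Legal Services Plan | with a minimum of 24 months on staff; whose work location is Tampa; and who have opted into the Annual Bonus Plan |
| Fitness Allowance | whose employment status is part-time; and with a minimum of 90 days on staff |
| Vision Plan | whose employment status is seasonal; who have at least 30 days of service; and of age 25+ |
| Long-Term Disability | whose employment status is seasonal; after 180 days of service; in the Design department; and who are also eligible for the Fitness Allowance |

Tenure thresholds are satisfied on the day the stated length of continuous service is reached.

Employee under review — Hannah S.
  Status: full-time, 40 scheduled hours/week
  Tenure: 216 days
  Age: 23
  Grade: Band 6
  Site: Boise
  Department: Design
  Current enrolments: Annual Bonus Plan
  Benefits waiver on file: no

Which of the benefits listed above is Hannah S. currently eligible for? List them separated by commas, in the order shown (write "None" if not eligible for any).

Annual Bonus Plan

Annual Bonus Plan — no waiver, service 216 days ≥ 6 months (≈180 days) ✓; grade Band 6 ≥ Band 5 ✓ → eligible.
Legal Services Plan — service 216 days < 24 months (≈720 days) ✗ → not eligible.
Fitness Allowance — status full-time ✗ (requires part-time) → not eligible.
Vision Plan — status full-time ✗ (requires seasonal) → not eligible.
Long-Term Disability — status full-time ✗ (requires seasonal) → not eligible.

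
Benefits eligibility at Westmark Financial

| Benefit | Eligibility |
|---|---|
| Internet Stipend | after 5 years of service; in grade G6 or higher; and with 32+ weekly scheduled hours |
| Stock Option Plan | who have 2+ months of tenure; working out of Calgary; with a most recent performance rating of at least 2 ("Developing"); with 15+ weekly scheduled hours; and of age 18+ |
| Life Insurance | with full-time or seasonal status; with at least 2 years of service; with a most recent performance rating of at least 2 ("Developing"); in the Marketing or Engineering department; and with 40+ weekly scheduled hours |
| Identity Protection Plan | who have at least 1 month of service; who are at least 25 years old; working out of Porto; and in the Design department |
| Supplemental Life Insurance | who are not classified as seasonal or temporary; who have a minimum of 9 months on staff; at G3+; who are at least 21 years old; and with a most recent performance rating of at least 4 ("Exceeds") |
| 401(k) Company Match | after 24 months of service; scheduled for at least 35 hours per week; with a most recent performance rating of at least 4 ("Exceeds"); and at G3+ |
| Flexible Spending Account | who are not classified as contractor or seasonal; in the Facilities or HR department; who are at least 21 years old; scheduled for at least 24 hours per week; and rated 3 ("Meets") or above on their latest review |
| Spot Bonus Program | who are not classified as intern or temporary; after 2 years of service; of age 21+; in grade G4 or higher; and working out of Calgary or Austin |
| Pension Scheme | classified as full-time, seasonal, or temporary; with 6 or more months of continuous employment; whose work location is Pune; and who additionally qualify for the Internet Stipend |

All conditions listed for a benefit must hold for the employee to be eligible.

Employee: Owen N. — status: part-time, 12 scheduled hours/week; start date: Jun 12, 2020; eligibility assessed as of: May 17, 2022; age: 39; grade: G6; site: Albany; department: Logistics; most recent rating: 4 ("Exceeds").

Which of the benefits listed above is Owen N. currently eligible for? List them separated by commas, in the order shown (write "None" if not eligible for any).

Supplemental Life Insurance

Service from Jun 12, 2020 to May 17, 2022: 704 days.
Internet Stipend — service 704 days < 5 years (≈1825 days) ✗ → not eligible.
Stock Option Plan — service 704 days ≥ 2 months (≈60 days) ✓; site Albany ✗ (not Calgary) → not eligible.
Life Insurance — status part-time ✗ (requires full-time or seasonal) → not eligible.
Identity Protection Plan — service 704 days ≥ 1 month (≈30 days) ✓; age 39 ≥ 25 ✓; site Albany ✗ (not Porto) → not eligible.
Supplemental Life Insurance — status part-time ✓ (not excluded); service 704 days ≥ 9 months (≈270 days) ✓; grade G6 ≥ G3 ✓; age 39 ≥ 21 ✓; rating 4 ≥ 4 ✓ → eligible.
401(k) Company Match — service 704 days < 24 months (≈720 days) ✗ → not eligible.
Flexible Spending Account — status part-time ✓ (not excluded); dept Logistics ✗ → not eligible.
Spot Bonus Program — status part-time ✓ (not excluded); service 704 days < 2 years (≈730 days) ✗ → not eligible.
Pension Scheme — status part-time ✗ (requires full-time, seasonal, or temporary) → not eligible.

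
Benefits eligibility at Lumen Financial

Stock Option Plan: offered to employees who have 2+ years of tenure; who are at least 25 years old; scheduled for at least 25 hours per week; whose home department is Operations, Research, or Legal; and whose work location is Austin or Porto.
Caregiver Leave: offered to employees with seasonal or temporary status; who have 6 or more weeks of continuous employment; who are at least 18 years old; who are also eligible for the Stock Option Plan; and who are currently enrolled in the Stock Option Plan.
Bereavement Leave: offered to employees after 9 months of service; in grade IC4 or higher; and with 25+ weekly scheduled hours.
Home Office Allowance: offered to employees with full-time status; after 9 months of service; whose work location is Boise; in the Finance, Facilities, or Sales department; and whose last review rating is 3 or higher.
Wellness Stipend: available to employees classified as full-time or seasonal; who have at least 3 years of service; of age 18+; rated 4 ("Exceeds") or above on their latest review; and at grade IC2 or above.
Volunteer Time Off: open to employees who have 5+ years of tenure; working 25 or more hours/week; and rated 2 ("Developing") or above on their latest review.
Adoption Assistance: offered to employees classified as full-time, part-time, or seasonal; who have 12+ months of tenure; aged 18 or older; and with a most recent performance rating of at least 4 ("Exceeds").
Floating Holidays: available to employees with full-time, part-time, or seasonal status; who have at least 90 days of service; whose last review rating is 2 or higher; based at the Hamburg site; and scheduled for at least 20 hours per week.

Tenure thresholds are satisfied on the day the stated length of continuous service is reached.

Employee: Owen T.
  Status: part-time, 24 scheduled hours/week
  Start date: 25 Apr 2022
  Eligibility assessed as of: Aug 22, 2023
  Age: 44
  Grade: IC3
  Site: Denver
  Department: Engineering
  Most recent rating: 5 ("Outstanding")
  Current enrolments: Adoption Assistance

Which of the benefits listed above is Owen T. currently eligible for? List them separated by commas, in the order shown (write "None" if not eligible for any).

Adoption Assistance

Service from 25 Apr 2022 to Aug 22, 2023: 484 days.
Stock Option Plan — service 484 days < 2 years (≈730 days) ✗ → not eligible.
Caregiver Leave — status part-time ✗ (requires seasonal or temporary) → not eligible.
Bereavement Leave — service 484 days ≥ 9 months (≈270 days) ✓; grade IC3 < IC4 ✗ → not eligible.
Home Office Allowance — status part-time ✗ (requires full-time) → not eligible.
Wellness Stipend — status part-time ✗ (requires full-time or seasonal) → not eligible.
Volunteer Time Off — service 484 days < 5 years (≈1825 days) ✗ → not eligible.
Adoption Assistance — status part-time ✓; service 484 days ≥ 12 months (≈360 days) ✓; age 44 ≥ 18 ✓; rating 5 ≥ 4 ✓ → eligible.
Floating Holidays — status part-time ✓; service 484 days ≥ 90 days ✓; rating 5 ≥ 2 ✓; site Denver ✗ (not Hamburg) → not eligible.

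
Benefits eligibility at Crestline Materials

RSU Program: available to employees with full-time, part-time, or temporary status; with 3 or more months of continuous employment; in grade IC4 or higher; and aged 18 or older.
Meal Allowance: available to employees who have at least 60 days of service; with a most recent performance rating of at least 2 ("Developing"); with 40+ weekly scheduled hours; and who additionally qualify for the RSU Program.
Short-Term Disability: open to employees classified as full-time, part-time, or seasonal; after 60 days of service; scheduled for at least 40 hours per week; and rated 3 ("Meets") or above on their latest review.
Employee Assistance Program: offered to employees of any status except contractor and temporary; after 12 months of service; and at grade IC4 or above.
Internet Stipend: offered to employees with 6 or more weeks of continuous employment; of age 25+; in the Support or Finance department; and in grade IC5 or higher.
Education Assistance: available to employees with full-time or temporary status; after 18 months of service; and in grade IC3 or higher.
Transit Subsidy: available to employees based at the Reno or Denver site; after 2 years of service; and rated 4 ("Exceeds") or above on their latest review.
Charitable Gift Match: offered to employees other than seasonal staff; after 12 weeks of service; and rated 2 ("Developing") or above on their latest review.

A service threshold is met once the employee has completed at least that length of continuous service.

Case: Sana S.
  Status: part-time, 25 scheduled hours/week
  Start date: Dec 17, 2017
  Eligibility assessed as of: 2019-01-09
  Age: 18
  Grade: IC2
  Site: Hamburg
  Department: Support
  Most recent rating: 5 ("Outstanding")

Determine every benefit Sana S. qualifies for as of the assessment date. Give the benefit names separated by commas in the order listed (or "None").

Charitable Gift Match

Service from Dec 17, 2017 to 2019-01-09: 388 days.
RSU Program — status part-time ✓; service 388 days ≥ 3 months (≈90 days) ✓; grade IC2 < IC4 ✗ → not eligible.
Meal Allowance — service 388 days ≥ 60 days ✓; rating 5 ≥ 2 ✓; 25 hrs/wk < 40 ✗ → not eligible.
Short-Term Disability — status part-time ✓; service 388 days ≥ 60 days ✓; 25 hrs/wk < 40 ✗ → not eligible.
Employee Assistance Program — status part-time ✓ (not excluded); service 388 days ≥ 12 months (≈360 days) ✓; grade IC2 < IC4 ✗ → not eligible.
Internet Stipend — service 388 days ≥ 6 weeks (≈42 days) ✓; age 18 < 25 ✗ → not eligible.
Education Assistance — status part-time ✗ (requires full-time or temporary) → not eligible.
Transit Subsidy — site Hamburg ✗ (not Reno or Denver) → not eligible.
Charitable Gift Match — status part-time ✓ (not excluded); service 388 days ≥ 12 weeks (≈84 days) ✓; rating 5 ≥ 2 ✓ → eligible.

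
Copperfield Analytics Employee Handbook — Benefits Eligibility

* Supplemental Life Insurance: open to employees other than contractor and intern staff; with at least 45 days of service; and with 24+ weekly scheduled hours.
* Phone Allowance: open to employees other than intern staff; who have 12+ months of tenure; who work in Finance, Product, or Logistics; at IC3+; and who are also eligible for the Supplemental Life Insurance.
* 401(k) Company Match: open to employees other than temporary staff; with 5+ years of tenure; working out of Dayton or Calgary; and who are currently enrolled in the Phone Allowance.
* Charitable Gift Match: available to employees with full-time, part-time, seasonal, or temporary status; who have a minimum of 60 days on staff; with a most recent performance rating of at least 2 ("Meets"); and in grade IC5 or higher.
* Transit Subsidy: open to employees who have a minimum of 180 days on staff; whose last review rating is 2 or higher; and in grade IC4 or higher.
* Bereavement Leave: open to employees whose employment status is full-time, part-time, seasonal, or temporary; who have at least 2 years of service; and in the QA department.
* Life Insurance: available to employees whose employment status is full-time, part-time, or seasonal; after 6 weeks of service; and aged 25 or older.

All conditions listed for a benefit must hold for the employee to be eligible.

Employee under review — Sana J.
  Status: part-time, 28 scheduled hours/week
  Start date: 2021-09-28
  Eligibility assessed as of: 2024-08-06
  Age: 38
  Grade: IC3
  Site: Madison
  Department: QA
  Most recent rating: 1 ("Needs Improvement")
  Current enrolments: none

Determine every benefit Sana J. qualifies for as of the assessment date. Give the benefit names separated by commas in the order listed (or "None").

Service from 2021-09-28 to 2024-08-06: 1043 days.
Supplemental Life Insurance — status part-time ✓ (not excluded); service 1043 days ≥ 45 days ✓; 28 hrs/wk ≥ 24 ✓ → eligible.
Phone Allowance — status part-time ✓ (not excluded); service 1043 days ≥ 12 months (≈360 days) ✓; dept QA ✗ → not eligible.
401(k) Company Match — status part-time ✓ (not excluded); service 1043 days < 5 years (≈1825 days) ✗ → not eligible.
Charitable Gift Match — status part-time ✓; service 1043 days ≥ 60 days ✓; rating 1 < 2 ✗ → not eligible.
Transit Subsidy — service 1043 days ≥ 180 days ✓; rating 1 < 2 ✗ → not eligible.
Bereavement Leave — status part-time ✓; service 1043 days ≥ 2 years (≈730 days) ✓; dept QA ✓ → eligible.
Life Insurance — status part-time ✓; service 1043 days ≥ 6 weeks (≈42 days) ✓; age 38 ≥ 25 ✓ → eligible.

Supplemental Life Insurance, Bereavement Leave, Life Insurance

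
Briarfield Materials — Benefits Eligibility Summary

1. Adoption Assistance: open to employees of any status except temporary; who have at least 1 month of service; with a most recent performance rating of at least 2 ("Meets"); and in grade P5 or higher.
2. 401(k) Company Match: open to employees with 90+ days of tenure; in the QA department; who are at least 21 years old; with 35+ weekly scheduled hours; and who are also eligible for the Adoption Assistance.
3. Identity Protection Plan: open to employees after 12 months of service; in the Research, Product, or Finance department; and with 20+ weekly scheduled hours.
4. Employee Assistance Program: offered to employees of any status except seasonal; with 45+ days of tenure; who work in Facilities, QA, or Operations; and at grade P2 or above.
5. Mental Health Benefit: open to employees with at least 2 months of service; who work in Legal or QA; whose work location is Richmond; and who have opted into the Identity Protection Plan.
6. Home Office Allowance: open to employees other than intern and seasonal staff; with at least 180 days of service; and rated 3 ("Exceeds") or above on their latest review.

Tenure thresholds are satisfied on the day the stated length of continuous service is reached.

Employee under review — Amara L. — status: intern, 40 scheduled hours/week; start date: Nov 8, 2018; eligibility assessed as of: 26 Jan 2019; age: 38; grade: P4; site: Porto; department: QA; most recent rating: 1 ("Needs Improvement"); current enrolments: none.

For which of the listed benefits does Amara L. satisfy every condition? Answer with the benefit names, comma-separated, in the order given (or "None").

Employee Assistance Program

Service from Nov 8, 2018 to 26 Jan 2019: 79 days.
Adoption Assistance — status intern ✓ (not excluded); service 79 days ≥ 1 month (≈30 days) ✓; rating 1 < 2 ✗ → not eligible.
401(k) Company Match — service 79 days < 90 days ✗ → not eligible.
Identity Protection Plan — service 79 days < 12 months (≈360 days) ✗ → not eligible.
Employee Assistance Program — status intern ✓ (not excluded); service 79 days ≥ 45 days ✓; dept QA ✓; grade P4 ≥ P2 ✓ → eligible.
Mental Health Benefit — service 79 days ≥ 2 months (≈60 days) ✓; dept QA ✓; site Porto ✗ (not Richmond) → not eligible.
Home Office Allowance — status intern ✗ (excluded) → not eligible.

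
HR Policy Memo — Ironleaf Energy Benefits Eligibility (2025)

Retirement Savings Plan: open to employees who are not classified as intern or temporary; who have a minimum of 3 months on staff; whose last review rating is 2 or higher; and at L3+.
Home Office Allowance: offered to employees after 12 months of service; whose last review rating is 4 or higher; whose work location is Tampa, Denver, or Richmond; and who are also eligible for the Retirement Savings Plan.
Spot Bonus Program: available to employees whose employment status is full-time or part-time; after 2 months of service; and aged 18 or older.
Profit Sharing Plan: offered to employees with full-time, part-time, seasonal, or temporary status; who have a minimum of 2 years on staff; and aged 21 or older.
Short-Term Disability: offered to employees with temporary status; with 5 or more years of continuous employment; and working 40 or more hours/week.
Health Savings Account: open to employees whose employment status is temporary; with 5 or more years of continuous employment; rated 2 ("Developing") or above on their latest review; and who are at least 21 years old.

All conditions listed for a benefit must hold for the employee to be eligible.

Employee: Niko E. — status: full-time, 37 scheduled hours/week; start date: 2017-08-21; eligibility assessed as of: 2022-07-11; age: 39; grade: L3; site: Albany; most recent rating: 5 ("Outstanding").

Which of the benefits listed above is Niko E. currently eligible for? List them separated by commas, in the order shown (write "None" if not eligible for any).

Retirement Savings Plan, Spot Bonus Program, Profit Sharing Plan

Service from 2017-08-21 to 2022-07-11: 1785 days.
Retirement Savings Plan — status full-time ✓ (not excluded); service 1785 days ≥ 3 months (≈90 days) ✓; rating 5 ≥ 2 ✓; grade L3 ≥ L3 ✓ → eligible.
Home Office Allowance — service 1785 days ≥ 12 months (≈360 days) ✓; rating 5 ≥ 4 ✓; site Albany ✗ (not Tampa, Denver, or Richmond) → not eligible.
Spot Bonus Program — status full-time ✓; service 1785 days ≥ 2 months (≈60 days) ✓; age 39 ≥ 18 ✓ → eligible.
Profit Sharing Plan — status full-time ✓; service 1785 days ≥ 2 years (≈730 days) ✓; age 39 ≥ 21 ✓ → eligible.
Short-Term Disability — status full-time ✗ (requires temporary) → not eligible.
Health Savings Account — status full-time ✗ (requires temporary) → not eligible.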